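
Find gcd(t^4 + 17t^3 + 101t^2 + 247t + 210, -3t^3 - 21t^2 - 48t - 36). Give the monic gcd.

By polynomial division,
  t^4 + 17t^3 + 101t^2 + 247t + 210 = (-(1/3)t - 10/3)(-3t^3 - 21t^2 - 48t - 36) + (15t^2 + 75t + 90)
  -3t^3 - 21t^2 - 48t - 36 = (-(1/5)t - 2/5)(15t^2 + 75t + 90) + (0)
Last nonzero remainder: 15t^2 + 75t + 90. Dividing through by 15 gives the monic gcd t^2 + 5t + 6.

t^2 + 5t + 6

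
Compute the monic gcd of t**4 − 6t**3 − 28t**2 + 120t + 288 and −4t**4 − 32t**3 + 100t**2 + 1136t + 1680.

t**2 − 4t − 12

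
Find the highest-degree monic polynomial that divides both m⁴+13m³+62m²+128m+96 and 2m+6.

Apply the Euclidean algorithm:
  m⁴+13m³+62m²+128m+96 = ((1/2)m³+5m²+16m+16)(2m+6) + (0)
Last nonzero remainder: 2m+6. Dividing through by 2 gives the monic gcd m+3.

m+3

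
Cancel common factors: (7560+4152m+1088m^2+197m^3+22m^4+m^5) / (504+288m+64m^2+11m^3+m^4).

Repeated division with remainder:
  m^5+22m^4+197m^3+1088m^2+4152m+7560 = (m+11)(m^4+11m^3+64m^2+288m+504) + (12m^3+96m^2+480m+2016)
  m^4+11m^3+64m^2+288m+504 = ((1/12)m+1/4)(12m^3+96m^2+480m+2016) + (0)
Last nonzero remainder: 12m^3+96m^2+480m+2016. Dividing through by 12 gives the monic gcd m^3+8m^2+40m+168.
Cancel m^3+8m^2+40m+168 from numerator and denominator to get the reduced form.

(45+14m+m^2)/(3+m)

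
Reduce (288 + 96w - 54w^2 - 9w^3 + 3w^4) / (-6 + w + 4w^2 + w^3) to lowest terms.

(48 - 24w + 3w^2)/(-1 + w)

Apply the Euclidean algorithm:
  3w^4 - 9w^3 - 54w^2 + 96w + 288 = (3w - 21)(w^3 + 4w^2 + w - 6) + (27w^2 + 135w + 162)
  w^3 + 4w^2 + w - 6 = ((1/27)w - 1/27)(27w^2 + 135w + 162) + (0)
Last nonzero remainder: 27w^2 + 135w + 162. Dividing through by 27 gives the monic gcd w^2 + 5w + 6.
Cancel w^2 + 5w + 6 from numerator and denominator to get the reduced form.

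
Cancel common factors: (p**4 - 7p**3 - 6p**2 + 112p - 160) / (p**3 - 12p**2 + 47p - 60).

(p**2 + 2p - 8)/(p - 3)

By polynomial division,
  p**4 - 7p**3 - 6p**2 + 112p - 160 = (p + 5)(p**3 - 12p**2 + 47p - 60) + (7p**2 - 63p + 140)
  p**3 - 12p**2 + 47p - 60 = ((1/7)p - 3/7)(7p**2 - 63p + 140) + (0)
Last nonzero remainder: 7p**2 - 63p + 140. Dividing through by 7 gives the monic gcd p**2 - 9p + 20.
Cancel p**2 - 9p + 20 from numerator and denominator to get the reduced form.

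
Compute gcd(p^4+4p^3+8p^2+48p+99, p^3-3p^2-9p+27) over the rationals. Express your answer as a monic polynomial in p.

Apply the Euclidean algorithm:
  p^4+4p^3+8p^2+48p+99 = (p+7)(p^3-3p^2-9p+27) + (38p^2+84p-90)
  p^3-3p^2-9p+27 = ((1/38)p-99/722)(38p^2+84p-90) + ((1764/361)p+5292/361)
  38p^2+84p-90 = ((6859/882)p-1805/294)((1764/361)p+5292/361) + (0)
Last nonzero remainder: (1764/361)p+5292/361. Dividing through by 1764/361 gives the monic gcd p+3.

p+3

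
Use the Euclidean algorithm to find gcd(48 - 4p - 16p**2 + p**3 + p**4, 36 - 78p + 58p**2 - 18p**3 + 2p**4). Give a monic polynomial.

6 - 5p + p**2

By polynomial division,
  p**4 + p**3 - 16p**2 - 4p + 48 = (1/2)(2p**4 - 18p**3 + 58p**2 - 78p + 36) + (10p**3 - 45p**2 + 35p + 30)
  2p**4 - 18p**3 + 58p**2 - 78p + 36 = ((1/5)p - 9/10)(10p**3 - 45p**2 + 35p + 30) + ((21/2)p**2 - (105/2)p + 63)
  10p**3 - 45p**2 + 35p + 30 = ((20/21)p + 10/21)((21/2)p**2 - (105/2)p + 63) + (0)
Last nonzero remainder: (21/2)p**2 - (105/2)p + 63. Dividing through by 21/2 gives the monic gcd p**2 - 5p + 6.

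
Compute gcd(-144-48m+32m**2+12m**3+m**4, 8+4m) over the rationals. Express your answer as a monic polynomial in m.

2+m

Apply the Euclidean algorithm:
  m**4+12m**3+32m**2-48m-144 = ((1/4)m**3+(5/2)m**2+3m-18)(4m+8) + (0)
Last nonzero remainder: 4m+8. Dividing through by 4 gives the monic gcd m+2.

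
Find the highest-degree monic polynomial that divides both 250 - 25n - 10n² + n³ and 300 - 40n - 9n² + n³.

Euclidean algorithm in ℚ[n]:
  n³ - 10n² - 25n + 250 = (n³ - 9n² - 40n + 300) + (-n² + 15n - 50)
  n³ - 9n² - 40n + 300 = (-n - 6)(-n² + 15n - 50) + (0)
Last nonzero remainder: -n² + 15n - 50. Dividing through by -1 gives the monic gcd n² - 15n + 50.

50 - 15n + n²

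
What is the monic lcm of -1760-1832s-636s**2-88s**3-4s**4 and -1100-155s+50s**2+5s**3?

By polynomial division,
  -4s**4-88s**3-636s**2-1832s-1760 = (-(4/5)s-48/5)(5s**3+50s**2-155s-1100) + (-280s**2-4200s-12320)
  5s**3+50s**2-155s-1100 = (-(1/56)s+5/56)(-280s**2-4200s-12320) + (0)
Last nonzero remainder: -280s**2-4200s-12320. Dividing through by -280 gives the monic gcd s**2+15s+44.
Then lcm(f, g) = f·g / gcd(f, g); expanding and making the result monic gives the answer.

-2200-1850s-337s**2+49s**3+17s**4+s**5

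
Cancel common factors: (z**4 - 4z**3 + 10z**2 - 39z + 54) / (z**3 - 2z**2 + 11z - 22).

(z**3 - 2z**2 + 6z - 27)/(z**2 + 11)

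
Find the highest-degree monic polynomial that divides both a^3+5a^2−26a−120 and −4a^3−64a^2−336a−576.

Euclidean algorithm in ℚ[a]:
  a^3+5a^2−26a−120 = (−1/4)(−4a^3−64a^2−336a−576) + (−11a^2−110a−264)
  −4a^3−64a^2−336a−576 = ((4/11)a+24/11)(−11a^2−110a−264) + (0)
Last nonzero remainder: −11a^2−110a−264. Dividing through by −11 gives the monic gcd a^2+10a+24.

a^2+10a+24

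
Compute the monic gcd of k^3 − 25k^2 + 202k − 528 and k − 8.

Euclidean algorithm in ℚ[k]:
  k^3 − 25k^2 + 202k − 528 = (k^2 − 17k + 66)(k − 8) + (0)
The last nonzero remainder k − 8 is already monic.

k − 8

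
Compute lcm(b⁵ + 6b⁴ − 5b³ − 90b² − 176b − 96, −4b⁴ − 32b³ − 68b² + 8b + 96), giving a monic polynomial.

b⁶ + 5b⁵ − 11b⁴ − 85b³ − 86b² + 80b + 96

Repeated division with remainder:
  b⁵ + 6b⁴ − 5b³ − 90b² − 176b − 96 = (−(1/4)b + 1/2)(−4b⁴ − 32b³ − 68b² + 8b + 96) + (−6b³ − 54b² − 156b − 144)
  −4b⁴ − 32b³ − 68b² + 8b + 96 = ((2/3)b − 2/3)(−6b³ − 54b² − 156b − 144) + (0)
Last nonzero remainder: −6b³ − 54b² − 156b − 144. Dividing through by −6 gives the monic gcd b³ + 9b² + 26b + 24.
Then lcm(f, g) = f·g / gcd(f, g); expanding and making the result monic gives the answer.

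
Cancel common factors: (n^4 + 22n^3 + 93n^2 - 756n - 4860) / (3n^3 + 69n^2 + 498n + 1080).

Repeated division with remainder:
  n^4 + 22n^3 + 93n^2 - 756n - 4860 = ((1/3)n - 1/3)(3n^3 + 69n^2 + 498n + 1080) + (-50n^2 - 950n - 4500)
  3n^3 + 69n^2 + 498n + 1080 = (-(3/50)n - 6/25)(-50n^2 - 950n - 4500) + (0)
Last nonzero remainder: -50n^2 - 950n - 4500. Dividing through by -50 gives the monic gcd n^2 + 19n + 90.
Cancel n^2 + 19n + 90 from numerator and denominator to get the reduced form.

(n^2 + 3n - 54)/(3n + 12)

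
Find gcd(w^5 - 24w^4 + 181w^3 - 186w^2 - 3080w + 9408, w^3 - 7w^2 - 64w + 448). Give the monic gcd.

w^2 - 15w + 56

Euclidean algorithm in ℚ[w]:
  w^5 - 24w^4 + 181w^3 - 186w^2 - 3080w + 9408 = (w^2 - 17w + 126)(w^3 - 7w^2 - 64w + 448) + (-840w^2 + 12600w - 47040)
  w^3 - 7w^2 - 64w + 448 = (-(1/840)w - 1/105)(-840w^2 + 12600w - 47040) + (0)
Last nonzero remainder: -840w^2 + 12600w - 47040. Dividing through by -840 gives the monic gcd w^2 - 15w + 56.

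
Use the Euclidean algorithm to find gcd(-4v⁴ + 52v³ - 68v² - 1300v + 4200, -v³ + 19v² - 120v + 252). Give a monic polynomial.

v² - 13v + 42

Apply the Euclidean algorithm:
  -4v⁴ + 52v³ - 68v² - 1300v + 4200 = (4v + 24)(-v³ + 19v² - 120v + 252) + (-44v² + 572v - 1848)
  -v³ + 19v² - 120v + 252 = ((1/44)v - 3/22)(-44v² + 572v - 1848) + (0)
Last nonzero remainder: -44v² + 572v - 1848. Dividing through by -44 gives the monic gcd v² - 13v + 42.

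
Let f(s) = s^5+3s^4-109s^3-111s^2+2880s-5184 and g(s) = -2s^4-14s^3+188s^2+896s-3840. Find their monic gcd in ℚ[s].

Repeated division with remainder:
  s^5+3s^4-109s^3-111s^2+2880s-5184 = (-(1/2)s+2)(-2s^4-14s^3+188s^2+896s-3840) + (13s^3-39s^2-832s+2496)
  -2s^4-14s^3+188s^2+896s-3840 = (-(2/13)s-20/13)(13s^3-39s^2-832s+2496) + (0)
Last nonzero remainder: 13s^3-39s^2-832s+2496. Dividing through by 13 gives the monic gcd s^3-3s^2-64s+192.

s^3-3s^2-64s+192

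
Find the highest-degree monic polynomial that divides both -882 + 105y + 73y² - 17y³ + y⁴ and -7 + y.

-7 + y

By polynomial division,
  y⁴ - 17y³ + 73y² + 105y - 882 = (y³ - 10y² + 3y + 126)(y - 7) + (0)
The last nonzero remainder y - 7 is already monic.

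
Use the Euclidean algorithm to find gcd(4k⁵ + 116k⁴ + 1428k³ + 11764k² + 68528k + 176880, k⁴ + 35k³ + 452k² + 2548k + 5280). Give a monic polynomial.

Apply the Euclidean algorithm:
  4k⁵ + 116k⁴ + 1428k³ + 11764k² + 68528k + 176880 = (4k - 24)(k⁴ + 35k³ + 452k² + 2548k + 5280) + (460k³ + 12420k² + 108560k + 303600)
  k⁴ + 35k³ + 452k² + 2548k + 5280 = ((1/460)k + 2/115)(460k³ + 12420k² + 108560k + 303600) + (0)
Last nonzero remainder: 460k³ + 12420k² + 108560k + 303600. Dividing through by 460 gives the monic gcd k³ + 27k² + 236k + 660.

k³ + 27k² + 236k + 660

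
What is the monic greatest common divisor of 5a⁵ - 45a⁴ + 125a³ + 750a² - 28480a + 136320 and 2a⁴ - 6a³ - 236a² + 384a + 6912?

Apply the Euclidean algorithm:
  5a⁵ - 45a⁴ + 125a³ + 750a² - 28480a + 136320 = ((5/2)a - 15)(2a⁴ - 6a³ - 236a² + 384a + 6912) + (625a³ - 3750a² - 40000a + 240000)
  2a⁴ - 6a³ - 236a² + 384a + 6912 = ((2/625)a + 6/625)(625a³ - 3750a² - 40000a + 240000) + (-72a² + 4608)
  625a³ - 3750a² - 40000a + 240000 = (-(625/72)a + 625/12)(-72a² + 4608) + (0)
Last nonzero remainder: -72a² + 4608. Dividing through by -72 gives the monic gcd a² - 64.

a² - 64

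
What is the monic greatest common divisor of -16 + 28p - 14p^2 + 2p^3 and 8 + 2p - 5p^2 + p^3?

8 - 6p + p^2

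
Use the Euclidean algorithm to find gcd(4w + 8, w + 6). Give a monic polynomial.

1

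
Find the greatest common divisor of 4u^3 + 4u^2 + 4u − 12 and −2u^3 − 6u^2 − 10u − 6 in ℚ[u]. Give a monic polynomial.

u^2 + 2u + 3

Repeated division with remainder:
  4u^3 + 4u^2 + 4u − 12 = (−2)(−2u^3 − 6u^2 − 10u − 6) + (−8u^2 − 16u − 24)
  −2u^3 − 6u^2 − 10u − 6 = ((1/4)u + 1/4)(−8u^2 − 16u − 24) + (0)
Last nonzero remainder: −8u^2 − 16u − 24. Dividing through by −8 gives the monic gcd u^2 + 2u + 3.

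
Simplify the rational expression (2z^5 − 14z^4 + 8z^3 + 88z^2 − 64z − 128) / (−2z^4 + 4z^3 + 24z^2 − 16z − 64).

(−z^2 + 3z + 4)/(z + 2)

Apply the Euclidean algorithm:
  2z^5 − 14z^4 + 8z^3 + 88z^2 − 64z − 128 = (−z + 5)(−2z^4 + 4z^3 + 24z^2 − 16z − 64) + (12z^3 − 48z^2 − 48z + 192)
  −2z^4 + 4z^3 + 24z^2 − 16z − 64 = (−(1/6)z − 1/3)(12z^3 − 48z^2 − 48z + 192) + (0)
Last nonzero remainder: 12z^3 − 48z^2 − 48z + 192. Dividing through by 12 gives the monic gcd z^3 − 4z^2 − 4z + 16.
Cancel z^3 − 4z^2 − 4z + 16 from numerator and denominator to get the reduced form.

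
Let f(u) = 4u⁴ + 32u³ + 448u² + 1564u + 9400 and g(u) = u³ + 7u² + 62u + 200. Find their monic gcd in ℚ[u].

u² + 3u + 50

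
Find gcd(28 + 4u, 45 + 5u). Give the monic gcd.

1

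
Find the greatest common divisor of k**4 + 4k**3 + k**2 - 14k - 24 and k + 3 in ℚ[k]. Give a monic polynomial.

Repeated division with remainder:
  k**4 + 4k**3 + k**2 - 14k - 24 = (k**3 + k**2 - 2k - 8)(k + 3) + (0)
The last nonzero remainder k + 3 is already monic.

k + 3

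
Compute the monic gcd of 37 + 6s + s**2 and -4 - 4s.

Repeated division with remainder:
  s**2 + 6s + 37 = (-(1/4)s - 5/4)(-4s - 4) + (32)
  -4s - 4 = (-(1/8)s - 1/8)(32) + (0)
The last nonzero remainder is the constant 32, so the polynomials are coprime and gcd = 1.

1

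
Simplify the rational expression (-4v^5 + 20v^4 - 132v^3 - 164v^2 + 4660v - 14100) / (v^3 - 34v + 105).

Euclidean algorithm in ℚ[v]:
  -4v^5 + 20v^4 - 132v^3 - 164v^2 + 4660v - 14100 = (-4v^2 + 20v - 268)(v^3 - 34v + 105) + (936v^2 - 6552v + 14040)
  v^3 - 34v + 105 = ((1/936)v + 7/936)(936v^2 - 6552v + 14040) + (0)
Last nonzero remainder: 936v^2 - 6552v + 14040. Dividing through by 936 gives the monic gcd v^2 - 7v + 15.
Cancel v^2 - 7v + 15 from numerator and denominator to get the reduced form.

(-4v^3 - 8v^2 - 128v - 940)/(v + 7)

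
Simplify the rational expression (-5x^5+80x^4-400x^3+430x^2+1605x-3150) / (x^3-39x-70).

Apply the Euclidean algorithm:
  -5x^5+80x^4-400x^3+430x^2+1605x-3150 = (-5x^2+80x-595)(x^3-39x-70) + (3200x^2-16000x-44800)
  x^3-39x-70 = ((1/3200)x+1/640)(3200x^2-16000x-44800) + (0)
Last nonzero remainder: 3200x^2-16000x-44800. Dividing through by 3200 gives the monic gcd x^2-5x-14.
Cancel x^2-5x-14 from numerator and denominator to get the reduced form.

(-5x^3+55x^2-195x+225)/(x+5)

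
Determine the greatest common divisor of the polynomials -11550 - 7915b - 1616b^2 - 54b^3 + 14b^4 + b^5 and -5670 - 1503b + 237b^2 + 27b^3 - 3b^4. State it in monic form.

21 + 10b + b^2

Repeated division with remainder:
  b^5 + 14b^4 - 54b^3 - 1616b^2 - 7915b - 11550 = (-(1/3)b - 23/3)(-3b^4 + 27b^3 + 237b^2 - 1503b - 5670) + (232b^3 - 300b^2 - 21328b - 55020)
  -3b^4 + 27b^3 + 237b^2 - 1503b - 5670 = (-(3/232)b + 1341/13456)(232b^3 - 300b^2 - 21328b - 55020) + (-(29925/3364)b^2 - (149625/1682)b - 628425/3364)
  232b^3 - 300b^2 - 21328b - 55020 = (-(780448/29925)b + 1762736/5985)(-(29925/3364)b^2 - (149625/1682)b - 628425/3364) + (0)
Last nonzero remainder: -(29925/3364)b^2 - (149625/1682)b - 628425/3364. Dividing through by -29925/3364 gives the monic gcd b^2 + 10b + 21.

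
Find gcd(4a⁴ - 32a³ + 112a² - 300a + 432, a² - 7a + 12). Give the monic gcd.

Apply the Euclidean algorithm:
  4a⁴ - 32a³ + 112a² - 300a + 432 = (4a² - 4a + 36)(a² - 7a + 12) + (0)
The last nonzero remainder a² - 7a + 12 is already monic.

a² - 7a + 12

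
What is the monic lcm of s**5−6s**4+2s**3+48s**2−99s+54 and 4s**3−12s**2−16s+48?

s**6−4s**5−10s**4+52s**3−3s**2−144s+108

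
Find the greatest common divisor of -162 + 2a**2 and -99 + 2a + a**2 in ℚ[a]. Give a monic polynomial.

By polynomial division,
  2a**2 - 162 = (2)(a**2 + 2a - 99) + (-4a + 36)
  a**2 + 2a - 99 = (-(1/4)a - 11/4)(-4a + 36) + (0)
Last nonzero remainder: -4a + 36. Dividing through by -4 gives the monic gcd a - 9.

-9 + a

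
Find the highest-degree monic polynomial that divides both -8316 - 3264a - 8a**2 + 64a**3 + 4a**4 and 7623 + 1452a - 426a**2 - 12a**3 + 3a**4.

-231 - 65a + 7a**2 + a**3

By polynomial division,
  4a**4 + 64a**3 - 8a**2 - 3264a - 8316 = (4/3)(3a**4 - 12a**3 - 426a**2 + 1452a + 7623) + (80a**3 + 560a**2 - 5200a - 18480)
  3a**4 - 12a**3 - 426a**2 + 1452a + 7623 = ((3/80)a - 33/80)(80a**3 + 560a**2 - 5200a - 18480) + (0)
Last nonzero remainder: 80a**3 + 560a**2 - 5200a - 18480. Dividing through by 80 gives the monic gcd a**3 + 7a**2 - 65a - 231.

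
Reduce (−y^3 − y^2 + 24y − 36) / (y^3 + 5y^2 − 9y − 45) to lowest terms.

(−y^2 − 4y + 12)/(y^2 + 8y + 15)

Apply the Euclidean algorithm:
  −y^3 − y^2 + 24y − 36 = (−1)(y^3 + 5y^2 − 9y − 45) + (4y^2 + 15y − 81)
  y^3 + 5y^2 − 9y − 45 = ((1/4)y + 5/16)(4y^2 + 15y − 81) + ((105/16)y − 315/16)
  4y^2 + 15y − 81 = ((64/105)y + 144/35)((105/16)y − 315/16) + (0)
Last nonzero remainder: (105/16)y − 315/16. Dividing through by 105/16 gives the monic gcd y − 3.
Cancel y − 3 from numerator and denominator to get the reduced form.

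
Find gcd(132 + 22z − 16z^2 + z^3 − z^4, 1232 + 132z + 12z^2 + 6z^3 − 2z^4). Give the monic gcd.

22 + z^2

Euclidean algorithm in ℚ[z]:
  −z^4 + z^3 − 16z^2 + 22z + 132 = (1/2)(−2z^4 + 6z^3 + 12z^2 + 132z + 1232) + (−2z^3 − 22z^2 − 44z − 484)
  −2z^4 + 6z^3 + 12z^2 + 132z + 1232 = (z − 14)(−2z^3 − 22z^2 − 44z − 484) + (−252z^2 − 5544)
  −2z^3 − 22z^2 − 44z − 484 = ((1/126)z + 11/126)(−252z^2 − 5544) + (0)
Last nonzero remainder: −252z^2 − 5544. Dividing through by −252 gives the monic gcd z^2 + 22.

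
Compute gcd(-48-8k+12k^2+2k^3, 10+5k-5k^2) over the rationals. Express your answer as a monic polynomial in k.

Apply the Euclidean algorithm:
  2k^3+12k^2-8k-48 = (-(2/5)k-14/5)(-5k^2+5k+10) + (10k-20)
  -5k^2+5k+10 = (-(1/2)k-1/2)(10k-20) + (0)
Last nonzero remainder: 10k-20. Dividing through by 10 gives the monic gcd k-2.

-2+k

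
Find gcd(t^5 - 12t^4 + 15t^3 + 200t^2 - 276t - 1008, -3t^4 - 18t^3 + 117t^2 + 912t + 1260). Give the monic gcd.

Repeated division with remainder:
  t^5 - 12t^4 + 15t^3 + 200t^2 - 276t - 1008 = (-(1/3)t + 6)(-3t^4 - 18t^3 + 117t^2 + 912t + 1260) + (162t^3 - 198t^2 - 5328t - 8568)
  -3t^4 - 18t^3 + 117t^2 + 912t + 1260 = (-(1/54)t - 65/486)(162t^3 - 198t^2 - 5328t - 8568) + (-(220/27)t^2 + (1100/27)t + 3080/27)
  162t^3 - 198t^2 - 5328t - 8568 = (-(2187/110)t - 4131/55)(-(220/27)t^2 + (1100/27)t + 3080/27) + (0)
Last nonzero remainder: -(220/27)t^2 + (1100/27)t + 3080/27. Dividing through by -220/27 gives the monic gcd t^2 - 5t - 14.

t^2 - 5t - 14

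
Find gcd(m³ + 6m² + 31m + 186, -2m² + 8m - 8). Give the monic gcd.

Euclidean algorithm in ℚ[m]:
  m³ + 6m² + 31m + 186 = (-(1/2)m - 5)(-2m² + 8m - 8) + (67m + 146)
  -2m² + 8m - 8 = (-(2/67)m + 828/4489)(67m + 146) + (-156800/4489)
  67m + 146 = (-(300763/156800)m - 327697/78400)(-156800/4489) + (0)
The last nonzero remainder is the constant -156800/4489, so the polynomials are coprime and gcd = 1.

1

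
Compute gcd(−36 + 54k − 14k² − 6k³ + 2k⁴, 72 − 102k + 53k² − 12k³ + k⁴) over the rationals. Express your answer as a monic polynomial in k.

6 − 5k + k²

Repeated division with remainder:
  2k⁴ − 6k³ − 14k² + 54k − 36 = (2)(k⁴ − 12k³ + 53k² − 102k + 72) + (18k³ − 120k² + 258k − 180)
  k⁴ − 12k³ + 53k² − 102k + 72 = ((1/18)k − 8/27)(18k³ − 120k² + 258k − 180) + ((28/9)k² − (140/9)k + 56/3)
  18k³ − 120k² + 258k − 180 = ((81/14)k − 135/14)((28/9)k² − (140/9)k + 56/3) + (0)
Last nonzero remainder: (28/9)k² − (140/9)k + 56/3. Dividing through by 28/9 gives the monic gcd k² − 5k + 6.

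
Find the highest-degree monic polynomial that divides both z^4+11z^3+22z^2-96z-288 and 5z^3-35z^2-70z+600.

Euclidean algorithm in ℚ[z]:
  z^4+11z^3+22z^2-96z-288 = ((1/5)z+18/5)(5z^3-35z^2-70z+600) + (162z^2+36z-2448)
  5z^3-35z^2-70z+600 = ((5/162)z-325/1458)(162z^2+36z-2448) + ((1100/81)z+4400/81)
  162z^2+36z-2448 = ((6561/550)z-12393/275)((1100/81)z+4400/81) + (0)
Last nonzero remainder: (1100/81)z+4400/81. Dividing through by 1100/81 gives the monic gcd z+4.

z+4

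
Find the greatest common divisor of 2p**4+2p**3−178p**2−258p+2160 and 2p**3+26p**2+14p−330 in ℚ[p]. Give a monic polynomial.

p**2+2p−15

By polynomial division,
  2p**4+2p**3−178p**2−258p+2160 = (p−12)(2p**3+26p**2+14p−330) + (120p**2+240p−1800)
  2p**3+26p**2+14p−330 = ((1/60)p+11/60)(120p**2+240p−1800) + (0)
Last nonzero remainder: 120p**2+240p−1800. Dividing through by 120 gives the monic gcd p**2+2p−15.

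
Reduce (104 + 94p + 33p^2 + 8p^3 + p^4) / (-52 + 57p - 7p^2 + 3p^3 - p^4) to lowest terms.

(-8 - 6p - p^2)/(4 - 5p + p^2)

Repeated division with remainder:
  p^4 + 8p^3 + 33p^2 + 94p + 104 = (-1)(-p^4 + 3p^3 - 7p^2 + 57p - 52) + (11p^3 + 26p^2 + 151p + 52)
  -p^4 + 3p^3 - 7p^2 + 57p - 52 = (-(1/11)p + 59/121)(11p^3 + 26p^2 + 151p + 52) + (-(720/121)p^2 - (1440/121)p - 9360/121)
  11p^3 + 26p^2 + 151p + 52 = (-(1331/720)p - 121/180)(-(720/121)p^2 - (1440/121)p - 9360/121) + (0)
Last nonzero remainder: -(720/121)p^2 - (1440/121)p - 9360/121. Dividing through by -720/121 gives the monic gcd p^2 + 2p + 13.
Cancel p^2 + 2p + 13 from numerator and denominator to get the reduced form.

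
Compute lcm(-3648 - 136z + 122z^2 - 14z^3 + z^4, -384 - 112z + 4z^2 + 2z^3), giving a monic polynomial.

-21888 - 4464z + 596z^2 + 38z^3 - 8z^4 + z^5

By polynomial division,
  z^4 - 14z^3 + 122z^2 - 136z - 3648 = ((1/2)z - 8)(2z^3 + 4z^2 - 112z - 384) + (210z^2 - 840z - 6720)
  2z^3 + 4z^2 - 112z - 384 = ((1/105)z + 2/35)(210z^2 - 840z - 6720) + (0)
Last nonzero remainder: 210z^2 - 840z - 6720. Dividing through by 210 gives the monic gcd z^2 - 4z - 32.
Then lcm(f, g) = f·g / gcd(f, g); expanding and making the result monic gives the answer.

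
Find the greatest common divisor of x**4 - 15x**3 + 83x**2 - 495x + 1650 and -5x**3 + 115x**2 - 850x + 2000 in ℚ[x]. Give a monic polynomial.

x**2 - 15x + 50

Euclidean algorithm in ℚ[x]:
  x**4 - 15x**3 + 83x**2 - 495x + 1650 = (-(1/5)x - 8/5)(-5x**3 + 115x**2 - 850x + 2000) + (97x**2 - 1455x + 4850)
  -5x**3 + 115x**2 - 850x + 2000 = (-(5/97)x + 40/97)(97x**2 - 1455x + 4850) + (0)
Last nonzero remainder: 97x**2 - 1455x + 4850. Dividing through by 97 gives the monic gcd x**2 - 15x + 50.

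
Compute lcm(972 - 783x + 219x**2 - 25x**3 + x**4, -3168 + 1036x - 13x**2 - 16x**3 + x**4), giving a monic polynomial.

-85536 + 65988x - 15951x**2 + 760x**3 + 206x**4 - 28x**5 + x**6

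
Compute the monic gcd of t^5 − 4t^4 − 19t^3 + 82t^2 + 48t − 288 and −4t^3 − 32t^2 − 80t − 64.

Apply the Euclidean algorithm:
  t^5 − 4t^4 − 19t^3 + 82t^2 + 48t − 288 = (−(1/4)t^2 + 3t − 57/4)(−4t^3 − 32t^2 − 80t − 64) + (−150t^2 − 900t − 1200)
  −4t^3 − 32t^2 − 80t − 64 = ((2/75)t + 4/75)(−150t^2 − 900t − 1200) + (0)
Last nonzero remainder: −150t^2 − 900t − 1200. Dividing through by −150 gives the monic gcd t^2 + 6t + 8.

t^2 + 6t + 8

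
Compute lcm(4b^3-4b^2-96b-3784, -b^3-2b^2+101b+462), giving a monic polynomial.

b^5+12b^4+5b^3-1300b^2-13306b-39732

Euclidean algorithm in ℚ[b]:
  4b^3-4b^2-96b-3784 = (-4)(-b^3-2b^2+101b+462) + (-12b^2+308b-1936)
  -b^3-2b^2+101b+462 = ((1/12)b+83/36)(-12b^2+308b-1936) + (-(4030/9)b+44330/9)
  -12b^2+308b-1936 = ((54/2015)b-792/2015)(-(4030/9)b+44330/9) + (0)
Last nonzero remainder: -(4030/9)b+44330/9. Dividing through by -4030/9 gives the monic gcd b-11.
Then lcm(f, g) = f·g / gcd(f, g); expanding and making the result monic gives the answer.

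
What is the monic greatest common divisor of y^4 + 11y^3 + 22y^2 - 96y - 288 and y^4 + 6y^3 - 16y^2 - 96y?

y^2 + 10y + 24

Euclidean algorithm in ℚ[y]:
  y^4 + 11y^3 + 22y^2 - 96y - 288 = (y^4 + 6y^3 - 16y^2 - 96y) + (5y^3 + 38y^2 - 288)
  y^4 + 6y^3 - 16y^2 - 96y = ((1/5)y - 8/25)(5y^3 + 38y^2 - 288) + (-(96/25)y^2 - (192/5)y - 2304/25)
  5y^3 + 38y^2 - 288 = (-(125/96)y + 25/8)(-(96/25)y^2 - (192/5)y - 2304/25) + (0)
Last nonzero remainder: -(96/25)y^2 - (192/5)y - 2304/25. Dividing through by -96/25 gives the monic gcd y^2 + 10y + 24.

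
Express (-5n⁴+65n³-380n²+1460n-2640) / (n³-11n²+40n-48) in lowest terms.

(-5n³+45n²-200n+660)/(n²-7n+12)

Euclidean algorithm in ℚ[n]:
  -5n⁴+65n³-380n²+1460n-2640 = (-5n+10)(n³-11n²+40n-48) + (-70n²+820n-2160)
  n³-11n²+40n-48 = (-(1/70)n-1/98)(-70n²+820n-2160) + ((858/49)n-3432/49)
  -70n²+820n-2160 = (-(1715/429)n+4410/143)((858/49)n-3432/49) + (0)
Last nonzero remainder: (858/49)n-3432/49. Dividing through by 858/49 gives the monic gcd n-4.
Cancel n-4 from numerator and denominator to get the reduced form.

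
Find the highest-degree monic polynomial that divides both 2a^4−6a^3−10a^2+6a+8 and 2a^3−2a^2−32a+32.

By polynomial division,
  2a^4−6a^3−10a^2+6a+8 = (a−2)(2a^3−2a^2−32a+32) + (18a^2−90a+72)
  2a^3−2a^2−32a+32 = ((1/9)a+4/9)(18a^2−90a+72) + (0)
Last nonzero remainder: 18a^2−90a+72. Dividing through by 18 gives the monic gcd a^2−5a+4.

a^2−5a+4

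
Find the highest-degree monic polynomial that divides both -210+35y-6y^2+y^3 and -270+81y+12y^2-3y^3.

-6+y

Euclidean algorithm in ℚ[y]:
  y^3-6y^2+35y-210 = (-1/3)(-3y^3+12y^2+81y-270) + (-2y^2+62y-300)
  -3y^3+12y^2+81y-270 = ((3/2)y+81/2)(-2y^2+62y-300) + (-1980y+11880)
  -2y^2+62y-300 = ((1/990)y-5/198)(-1980y+11880) + (0)
Last nonzero remainder: -1980y+11880. Dividing through by -1980 gives the monic gcd y-6.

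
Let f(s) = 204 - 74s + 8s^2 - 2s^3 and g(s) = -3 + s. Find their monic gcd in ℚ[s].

-3 + s

Euclidean algorithm in ℚ[s]:
  -2s^3 + 8s^2 - 74s + 204 = (-2s^2 + 2s - 68)(s - 3) + (0)
The last nonzero remainder s - 3 is already monic.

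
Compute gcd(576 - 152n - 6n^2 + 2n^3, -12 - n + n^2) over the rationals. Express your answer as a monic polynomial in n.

Apply the Euclidean algorithm:
  2n^3 - 6n^2 - 152n + 576 = (2n - 4)(n^2 - n - 12) + (-132n + 528)
  n^2 - n - 12 = (-(1/132)n - 1/44)(-132n + 528) + (0)
Last nonzero remainder: -132n + 528. Dividing through by -132 gives the monic gcd n - 4.

-4 + n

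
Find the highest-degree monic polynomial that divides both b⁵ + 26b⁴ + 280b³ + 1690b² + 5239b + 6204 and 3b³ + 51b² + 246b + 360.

Euclidean algorithm in ℚ[b]:
  b⁵ + 26b⁴ + 280b³ + 1690b² + 5239b + 6204 = ((1/3)b² + 3b + 15)(3b³ + 51b² + 246b + 360) + (67b² + 469b + 804)
  3b³ + 51b² + 246b + 360 = ((3/67)b + 30/67)(67b² + 469b + 804) + (0)
Last nonzero remainder: 67b² + 469b + 804. Dividing through by 67 gives the monic gcd b² + 7b + 12.

b² + 7b + 12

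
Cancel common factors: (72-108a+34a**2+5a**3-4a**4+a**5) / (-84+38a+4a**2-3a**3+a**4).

By polynomial division,
  a**5-4a**4+5a**3+34a**2-108a+72 = (a-1)(a**4-3a**3+4a**2+38a-84) + (-2a**3+14a-12)
  a**4-3a**3+4a**2+38a-84 = (-(1/2)a+3/2)(-2a**3+14a-12) + (11a**2+11a-66)
  -2a**3+14a-12 = (-(2/11)a+2/11)(11a**2+11a-66) + (0)
Last nonzero remainder: 11a**2+11a-66. Dividing through by 11 gives the monic gcd a**2+a-6.
Cancel a**2+a-6 from numerator and denominator to get the reduced form.

(-12+16a-5a**2+a**3)/(14-4a+a**2)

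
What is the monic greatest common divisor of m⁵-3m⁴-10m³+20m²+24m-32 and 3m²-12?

m²-4

Repeated division with remainder:
  m⁵-3m⁴-10m³+20m²+24m-32 = ((1/3)m³-m²-2m+8/3)(3m²-12) + (0)
Last nonzero remainder: 3m²-12. Dividing through by 3 gives the monic gcd m²-4.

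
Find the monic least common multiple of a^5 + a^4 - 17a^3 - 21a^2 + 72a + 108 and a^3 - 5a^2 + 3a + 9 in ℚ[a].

a^6 + 2a^5 - 16a^4 - 38a^3 + 51a^2 + 180a + 108

By polynomial division,
  a^5 + a^4 - 17a^3 - 21a^2 + 72a + 108 = (a^2 + 6a + 10)(a^3 - 5a^2 + 3a + 9) + (2a^2 - 12a + 18)
  a^3 - 5a^2 + 3a + 9 = ((1/2)a + 1/2)(2a^2 - 12a + 18) + (0)
Last nonzero remainder: 2a^2 - 12a + 18. Dividing through by 2 gives the monic gcd a^2 - 6a + 9.
Then lcm(f, g) = f·g / gcd(f, g); expanding and making the result monic gives the answer.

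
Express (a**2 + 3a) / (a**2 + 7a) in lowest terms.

(a + 3)/(a + 7)

By polynomial division,
  a**2 + 3a = (a**2 + 7a) + (-4a)
  a**2 + 7a = (-(1/4)a - 7/4)(-4a) + (0)
Last nonzero remainder: -4a. Dividing through by -4 gives the monic gcd a.
Cancel a from numerator and denominator to get the reduced form.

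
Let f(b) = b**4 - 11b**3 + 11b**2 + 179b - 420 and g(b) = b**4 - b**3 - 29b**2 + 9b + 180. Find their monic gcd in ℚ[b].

Apply the Euclidean algorithm:
  b**4 - 11b**3 + 11b**2 + 179b - 420 = (b**4 - b**3 - 29b**2 + 9b + 180) + (-10b**3 + 40b**2 + 170b - 600)
  b**4 - b**3 - 29b**2 + 9b + 180 = (-(1/10)b - 3/10)(-10b**3 + 40b**2 + 170b - 600) + (0)
Last nonzero remainder: -10b**3 + 40b**2 + 170b - 600. Dividing through by -10 gives the monic gcd b**3 - 4b**2 - 17b + 60.

b**3 - 4b**2 - 17b + 60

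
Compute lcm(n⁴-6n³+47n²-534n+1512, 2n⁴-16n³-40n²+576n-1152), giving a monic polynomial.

n⁶-4n⁵+11n⁴-296n³-684n²+15840n-36288

Repeated division with remainder:
  n⁴-6n³+47n²-534n+1512 = (1/2)(2n⁴-16n³-40n²+576n-1152) + (2n³+67n²-822n+2088)
  2n⁴-16n³-40n²+576n-1152 = (n-83/2)(2n³+67n²-822n+2088) + ((7125/2)n²-35625n+85500)
  2n³+67n²-822n+2088 = ((4/7125)n+58/2375)((7125/2)n²-35625n+85500) + (0)
Last nonzero remainder: (7125/2)n²-35625n+85500. Dividing through by 7125/2 gives the monic gcd n²-10n+24.
Then lcm(f, g) = f·g / gcd(f, g); expanding and making the result monic gives the answer.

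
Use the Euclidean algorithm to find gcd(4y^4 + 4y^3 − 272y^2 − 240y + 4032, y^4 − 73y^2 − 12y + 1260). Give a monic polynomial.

Apply the Euclidean algorithm:
  4y^4 + 4y^3 − 272y^2 − 240y + 4032 = (4)(y^4 − 73y^2 − 12y + 1260) + (4y^3 + 20y^2 − 192y − 1008)
  y^4 − 73y^2 − 12y + 1260 = ((1/4)y − 5/4)(4y^3 + 20y^2 − 192y − 1008) + (0)
Last nonzero remainder: 4y^3 + 20y^2 − 192y − 1008. Dividing through by 4 gives the monic gcd y^3 + 5y^2 − 48y − 252.

y^3 + 5y^2 − 48y − 252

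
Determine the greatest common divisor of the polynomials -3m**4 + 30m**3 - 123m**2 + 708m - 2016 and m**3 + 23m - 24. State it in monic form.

Repeated division with remainder:
  -3m**4 + 30m**3 - 123m**2 + 708m - 2016 = (-3m + 30)(m**3 + 23m - 24) + (-54m**2 - 54m - 1296)
  m**3 + 23m - 24 = (-(1/54)m + 1/54)(-54m**2 - 54m - 1296) + (0)
Last nonzero remainder: -54m**2 - 54m - 1296. Dividing through by -54 gives the monic gcd m**2 + m + 24.

m**2 + m + 24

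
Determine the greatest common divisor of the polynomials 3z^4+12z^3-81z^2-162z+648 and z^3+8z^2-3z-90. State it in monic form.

z^2+3z-18

By polynomial division,
  3z^4+12z^3-81z^2-162z+648 = (3z-12)(z^3+8z^2-3z-90) + (24z^2+72z-432)
  z^3+8z^2-3z-90 = ((1/24)z+5/24)(24z^2+72z-432) + (0)
Last nonzero remainder: 24z^2+72z-432. Dividing through by 24 gives the monic gcd z^2+3z-18.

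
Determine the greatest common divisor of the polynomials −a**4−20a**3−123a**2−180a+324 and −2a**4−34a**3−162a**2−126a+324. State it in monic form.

By polynomial division,
  −a**4−20a**3−123a**2−180a+324 = (1/2)(−2a**4−34a**3−162a**2−126a+324) + (−3a**3−42a**2−117a+162)
  −2a**4−34a**3−162a**2−126a+324 = ((2/3)a+2)(−3a**3−42a**2−117a+162) + (0)
Last nonzero remainder: −3a**3−42a**2−117a+162. Dividing through by −3 gives the monic gcd a**3+14a**2+39a−54.

a**3+14a**2+39a−54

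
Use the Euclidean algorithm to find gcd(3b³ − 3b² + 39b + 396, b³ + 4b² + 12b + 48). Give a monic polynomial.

Euclidean algorithm in ℚ[b]:
  3b³ − 3b² + 39b + 396 = (3)(b³ + 4b² + 12b + 48) + (−15b² + 3b + 252)
  b³ + 4b² + 12b + 48 = (−(1/15)b − 7/25)(−15b² + 3b + 252) + ((741/25)b + 2964/25)
  −15b² + 3b + 252 = (−(125/247)b + 525/247)((741/25)b + 2964/25) + (0)
Last nonzero remainder: (741/25)b + 2964/25. Dividing through by 741/25 gives the monic gcd b + 4.

b + 4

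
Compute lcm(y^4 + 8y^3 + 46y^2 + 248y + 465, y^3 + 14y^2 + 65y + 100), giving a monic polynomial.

y^6 + 17y^5 + 138y^4 + 822y^3 + 3617y^2 + 9145y + 9300

Repeated division with remainder:
  y^4 + 8y^3 + 46y^2 + 248y + 465 = (y - 6)(y^3 + 14y^2 + 65y + 100) + (65y^2 + 538y + 1065)
  y^3 + 14y^2 + 65y + 100 = ((1/65)y + 372/4225)(65y^2 + 538y + 1065) + ((5264/4225)y + 5264/845)
  65y^2 + 538y + 1065 = ((274625/5264)y + 899925/5264)((5264/4225)y + 5264/845) + (0)
Last nonzero remainder: (5264/4225)y + 5264/845. Dividing through by 5264/4225 gives the monic gcd y + 5.
Then lcm(f, g) = f·g / gcd(f, g); expanding and making the result monic gives the answer.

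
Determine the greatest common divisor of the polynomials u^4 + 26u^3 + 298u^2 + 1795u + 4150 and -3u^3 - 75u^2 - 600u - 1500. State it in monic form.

Euclidean algorithm in ℚ[u]:
  u^4 + 26u^3 + 298u^2 + 1795u + 4150 = (-(1/3)u - 1/3)(-3u^3 - 75u^2 - 600u - 1500) + (73u^2 + 1095u + 3650)
  -3u^3 - 75u^2 - 600u - 1500 = (-(3/73)u - 30/73)(73u^2 + 1095u + 3650) + (0)
Last nonzero remainder: 73u^2 + 1095u + 3650. Dividing through by 73 gives the monic gcd u^2 + 15u + 50.

u^2 + 15u + 50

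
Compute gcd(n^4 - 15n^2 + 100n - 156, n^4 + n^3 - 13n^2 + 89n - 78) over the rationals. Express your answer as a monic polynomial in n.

Repeated division with remainder:
  n^4 - 15n^2 + 100n - 156 = (n^4 + n^3 - 13n^2 + 89n - 78) + (-n^3 - 2n^2 + 11n - 78)
  n^4 + n^3 - 13n^2 + 89n - 78 = (-n + 1)(-n^3 - 2n^2 + 11n - 78) + (0)
Last nonzero remainder: -n^3 - 2n^2 + 11n - 78. Dividing through by -1 gives the monic gcd n^3 + 2n^2 - 11n + 78.

n^3 + 2n^2 - 11n + 78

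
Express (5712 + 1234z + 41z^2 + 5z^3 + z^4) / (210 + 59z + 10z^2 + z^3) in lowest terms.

(952 + 47z - z^2 + z^3)/(35 + 4z + z^2)

Apply the Euclidean algorithm:
  z^4 + 5z^3 + 41z^2 + 1234z + 5712 = (z - 5)(z^3 + 10z^2 + 59z + 210) + (32z^2 + 1319z + 6762)
  z^3 + 10z^2 + 59z + 210 = ((1/32)z - 999/1024)(32z^2 + 1319z + 6762) + ((1161713/1024)z + 3485139/512)
  32z^2 + 1319z + 6762 = ((32768/1161713)z + 164864/165959)((1161713/1024)z + 3485139/512) + (0)
Last nonzero remainder: (1161713/1024)z + 3485139/512. Dividing through by 1161713/1024 gives the monic gcd z + 6.
Cancel z + 6 from numerator and denominator to get the reduced form.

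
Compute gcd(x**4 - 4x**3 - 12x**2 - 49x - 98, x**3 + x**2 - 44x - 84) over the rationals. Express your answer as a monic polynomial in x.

Repeated division with remainder:
  x**4 - 4x**3 - 12x**2 - 49x - 98 = (x - 5)(x**3 + x**2 - 44x - 84) + (37x**2 - 185x - 518)
  x**3 + x**2 - 44x - 84 = ((1/37)x + 6/37)(37x**2 - 185x - 518) + (0)
Last nonzero remainder: 37x**2 - 185x - 518. Dividing through by 37 gives the monic gcd x**2 - 5x - 14.

x**2 - 5x - 14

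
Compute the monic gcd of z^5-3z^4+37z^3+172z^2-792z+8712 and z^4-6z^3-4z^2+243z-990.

z^3-z^2-9z+198

Euclidean algorithm in ℚ[z]:
  z^5-3z^4+37z^3+172z^2-792z+8712 = (z+3)(z^4-6z^3-4z^2+243z-990) + (59z^3-59z^2-531z+11682)
  z^4-6z^3-4z^2+243z-990 = ((1/59)z-5/59)(59z^3-59z^2-531z+11682) + (0)
Last nonzero remainder: 59z^3-59z^2-531z+11682. Dividing through by 59 gives the monic gcd z^3-z^2-9z+198.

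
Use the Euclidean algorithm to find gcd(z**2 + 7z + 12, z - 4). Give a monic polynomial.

1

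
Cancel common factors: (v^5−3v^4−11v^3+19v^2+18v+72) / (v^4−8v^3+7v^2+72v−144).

(v^2+v+2)/(v−4)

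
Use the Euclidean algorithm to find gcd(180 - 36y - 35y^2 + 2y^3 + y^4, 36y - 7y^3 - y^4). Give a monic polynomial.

Apply the Euclidean algorithm:
  y^4 + 2y^3 - 35y^2 - 36y + 180 = (-1)(-y^4 - 7y^3 + 36y) + (-5y^3 - 35y^2 + 180)
  -y^4 - 7y^3 + 36y = ((1/5)y)(-5y^3 - 35y^2 + 180) + (0)
Last nonzero remainder: -5y^3 - 35y^2 + 180. Dividing through by -5 gives the monic gcd y^3 + 7y^2 - 36.

-36 + 7y^2 + y^3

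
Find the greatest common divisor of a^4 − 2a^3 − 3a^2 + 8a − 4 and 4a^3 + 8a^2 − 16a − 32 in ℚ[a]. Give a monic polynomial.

a^2 − 4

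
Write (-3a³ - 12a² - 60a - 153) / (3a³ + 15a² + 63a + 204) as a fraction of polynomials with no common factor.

(-a - 3)/(a + 4)

Euclidean algorithm in ℚ[a]:
  -3a³ - 12a² - 60a - 153 = (-1)(3a³ + 15a² + 63a + 204) + (3a² + 3a + 51)
  3a³ + 15a² + 63a + 204 = (a + 4)(3a² + 3a + 51) + (0)
Last nonzero remainder: 3a² + 3a + 51. Dividing through by 3 gives the monic gcd a² + a + 17.
Cancel a² + a + 17 from numerator and denominator to get the reduced form.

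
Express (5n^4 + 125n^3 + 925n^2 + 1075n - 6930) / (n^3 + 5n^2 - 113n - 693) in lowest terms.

(5n^2 + 45n - 110)/(n - 11)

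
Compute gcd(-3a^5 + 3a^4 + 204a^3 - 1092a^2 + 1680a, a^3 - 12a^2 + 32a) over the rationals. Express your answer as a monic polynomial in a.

By polynomial division,
  -3a^5 + 3a^4 + 204a^3 - 1092a^2 + 1680a = (-3a^2 - 33a - 96)(a^3 - 12a^2 + 32a) + (-1188a^2 + 4752a)
  a^3 - 12a^2 + 32a = (-(1/1188)a + 2/297)(-1188a^2 + 4752a) + (0)
Last nonzero remainder: -1188a^2 + 4752a. Dividing through by -1188 gives the monic gcd a^2 - 4a.

a^2 - 4a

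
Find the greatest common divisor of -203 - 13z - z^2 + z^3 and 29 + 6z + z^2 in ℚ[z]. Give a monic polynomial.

Apply the Euclidean algorithm:
  z^3 - z^2 - 13z - 203 = (z - 7)(z^2 + 6z + 29) + (0)
The last nonzero remainder z^2 + 6z + 29 is already monic.

29 + 6z + z^2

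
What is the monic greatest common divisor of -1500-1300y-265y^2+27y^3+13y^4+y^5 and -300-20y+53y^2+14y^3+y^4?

150+85y+16y^2+y^3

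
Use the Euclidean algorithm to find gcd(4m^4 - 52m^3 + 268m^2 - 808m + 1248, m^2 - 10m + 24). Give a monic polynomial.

m^2 - 10m + 24

Apply the Euclidean algorithm:
  4m^4 - 52m^3 + 268m^2 - 808m + 1248 = (4m^2 - 12m + 52)(m^2 - 10m + 24) + (0)
The last nonzero remainder m^2 - 10m + 24 is already monic.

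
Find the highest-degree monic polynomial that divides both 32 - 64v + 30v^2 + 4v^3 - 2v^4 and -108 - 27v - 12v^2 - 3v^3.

Apply the Euclidean algorithm:
  -2v^4 + 4v^3 + 30v^2 - 64v + 32 = ((2/3)v - 4)(-3v^3 - 12v^2 - 27v - 108) + (-100v - 400)
  -3v^3 - 12v^2 - 27v - 108 = ((3/100)v^2 + 27/100)(-100v - 400) + (0)
Last nonzero remainder: -100v - 400. Dividing through by -100 gives the monic gcd v + 4.

4 + v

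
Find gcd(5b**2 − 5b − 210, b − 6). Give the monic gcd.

1

Repeated division with remainder:
  5b**2 − 5b − 210 = (5b + 25)(b − 6) + (−60)
  b − 6 = (−(1/60)b + 1/10)(−60) + (0)
The last nonzero remainder is the constant −60, so the polynomials are coprime and gcd = 1.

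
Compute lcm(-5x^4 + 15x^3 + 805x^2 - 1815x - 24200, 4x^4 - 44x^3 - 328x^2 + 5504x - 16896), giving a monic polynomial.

x^6 - 17x^5 - 71x^4 + 2473x^3 - 7970x^2 - 50336x + 232320

By polynomial division,
  -5x^4 + 15x^3 + 805x^2 - 1815x - 24200 = (-5/4)(4x^4 - 44x^3 - 328x^2 + 5504x - 16896) + (-40x^3 + 395x^2 + 5065x - 45320)
  4x^4 - 44x^3 - 328x^2 + 5504x - 16896 = (-(1/10)x + 9/80)(-40x^3 + 395x^2 + 5065x - 45320) + ((2145/16)x^2 + (6435/16)x - 23595/2)
  -40x^3 + 395x^2 + 5065x - 45320 = (-(128/429)x + 1648/429)((2145/16)x^2 + (6435/16)x - 23595/2) + (0)
Last nonzero remainder: (2145/16)x^2 + (6435/16)x - 23595/2. Dividing through by 2145/16 gives the monic gcd x^2 + 3x - 88.
Then lcm(f, g) = f·g / gcd(f, g); expanding and making the result monic gives the answer.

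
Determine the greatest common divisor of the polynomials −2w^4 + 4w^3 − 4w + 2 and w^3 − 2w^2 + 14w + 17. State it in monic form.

w + 1

Apply the Euclidean algorithm:
  −2w^4 + 4w^3 − 4w + 2 = (−2w)(w^3 − 2w^2 + 14w + 17) + (28w^2 + 30w + 2)
  w^3 − 2w^2 + 14w + 17 = ((1/28)w − 43/392)(28w^2 + 30w + 2) + ((3375/196)w + 3375/196)
  28w^2 + 30w + 2 = ((5488/3375)w + 392/3375)((3375/196)w + 3375/196) + (0)
Last nonzero remainder: (3375/196)w + 3375/196. Dividing through by 3375/196 gives the monic gcd w + 1.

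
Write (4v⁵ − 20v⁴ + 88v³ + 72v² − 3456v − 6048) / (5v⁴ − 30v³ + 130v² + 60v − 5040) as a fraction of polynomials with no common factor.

(4v² + 20v + 24)/(5v + 20)

Repeated division with remainder:
  4v⁵ − 20v⁴ + 88v³ + 72v² − 3456v − 6048 = ((4/5)v + 4/5)(5v⁴ − 30v³ + 130v² + 60v − 5040) + (8v³ − 80v² + 528v − 2016)
  5v⁴ − 30v³ + 130v² + 60v − 5040 = ((5/8)v + 5/2)(8v³ − 80v² + 528v − 2016) + (0)
Last nonzero remainder: 8v³ − 80v² + 528v − 2016. Dividing through by 8 gives the monic gcd v³ − 10v² + 66v − 252.
Cancel v³ − 10v² + 66v − 252 from numerator and denominator to get the reduced form.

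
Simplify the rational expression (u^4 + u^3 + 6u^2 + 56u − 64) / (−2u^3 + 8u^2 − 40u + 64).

(−u^2 − 3u + 4)/(2u − 4)

Euclidean algorithm in ℚ[u]:
  u^4 + u^3 + 6u^2 + 56u − 64 = (−(1/2)u − 5/2)(−2u^3 + 8u^2 − 40u + 64) + (6u^2 − 12u + 96)
  −2u^3 + 8u^2 − 40u + 64 = (−(1/3)u + 2/3)(6u^2 − 12u + 96) + (0)
Last nonzero remainder: 6u^2 − 12u + 96. Dividing through by 6 gives the monic gcd u^2 − 2u + 16.
Cancel u^2 − 2u + 16 from numerator and denominator to get the reduced form.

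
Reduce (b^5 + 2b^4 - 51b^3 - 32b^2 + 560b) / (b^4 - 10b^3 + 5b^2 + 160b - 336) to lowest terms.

(b^3 + 2b^2 - 35b)/(b^2 - 10b + 21)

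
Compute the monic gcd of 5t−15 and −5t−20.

1

By polynomial division,
  5t−15 = (−1)(−5t−20) + (−35)
  −5t−20 = ((1/7)t+4/7)(−35) + (0)
The last nonzero remainder is the constant −35, so the polynomials are coprime and gcd = 1.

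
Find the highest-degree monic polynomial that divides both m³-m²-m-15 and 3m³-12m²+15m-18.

By polynomial division,
  m³-m²-m-15 = (1/3)(3m³-12m²+15m-18) + (3m²-6m-9)
  3m³-12m²+15m-18 = (m-2)(3m²-6m-9) + (12m-36)
  3m²-6m-9 = ((1/4)m+1/4)(12m-36) + (0)
Last nonzero remainder: 12m-36. Dividing through by 12 gives the monic gcd m-3.

m-3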